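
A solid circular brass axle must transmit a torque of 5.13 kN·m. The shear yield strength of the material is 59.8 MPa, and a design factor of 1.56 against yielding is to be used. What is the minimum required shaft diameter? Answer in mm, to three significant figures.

Allowable shear stress τ_allow = 59.8/1.56 = 38.33 MPa.
For a solid shaft τ = 16T/(πd³), so d³ = 16T/(π τ_allow) = 16×5130000/(π×38.33) = 681600 mm³.
d = (681600)^(1/3) = 88.00 mm.

d = 88.0 mm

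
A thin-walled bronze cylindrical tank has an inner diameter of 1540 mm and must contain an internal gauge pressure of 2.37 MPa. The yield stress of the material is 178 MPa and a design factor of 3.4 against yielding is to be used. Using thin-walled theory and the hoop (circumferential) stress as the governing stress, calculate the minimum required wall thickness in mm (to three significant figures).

t = 34.9 mm

σ_allow = 178/3.4 = 52.35 MPa.
Hoop stress σ_h = pD/(2t), so t = pD/(2σ_allow) = 2.37×1540/(2×52.35) = 34.86 mm.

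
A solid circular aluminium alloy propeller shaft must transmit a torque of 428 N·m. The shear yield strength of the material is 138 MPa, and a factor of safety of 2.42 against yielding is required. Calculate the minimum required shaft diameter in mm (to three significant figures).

Allowable shear stress τ_allow = 138/2.42 = 57.02 MPa.
For a solid shaft τ = 16T/(πd³), so d³ = 16T/(π τ_allow) = 16×428000/(π×57.02) = 38230 mm³.
d = (38230)^(1/3) = 33.69 mm.

d = 33.7 mm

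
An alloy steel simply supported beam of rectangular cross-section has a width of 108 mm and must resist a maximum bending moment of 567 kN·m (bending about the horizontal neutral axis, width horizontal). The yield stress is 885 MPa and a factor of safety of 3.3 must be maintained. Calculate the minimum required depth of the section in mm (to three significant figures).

h = 343 mm

σ_allow = 885/3.3 = 268.2 MPa.
For a rectangular section σ = 6M/(bh²), so h² = 6M/(b σ_allow) = 6×5.6700×10^8/(108×268.2) = 117500 mm².
h = 342.7 mm.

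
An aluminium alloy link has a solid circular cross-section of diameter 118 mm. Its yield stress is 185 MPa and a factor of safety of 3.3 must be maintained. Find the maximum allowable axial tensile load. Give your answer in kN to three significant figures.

σ_allow = 185/3.3 = 56.06 MPa.
A = πd²/4 = π×118²/4 = 10940 mm².
F_allow = σ_allow × A = 56.06×10940 = 613100 N.

F_allow = 613 kN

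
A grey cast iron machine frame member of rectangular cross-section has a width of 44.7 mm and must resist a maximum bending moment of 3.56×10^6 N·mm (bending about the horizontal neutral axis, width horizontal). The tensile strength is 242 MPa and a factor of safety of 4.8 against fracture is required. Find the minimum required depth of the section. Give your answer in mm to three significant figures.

σ_allow = 242/4.8 = 50.42 MPa.
For a rectangular section σ = 6M/(bh²), so h² = 6M/(b σ_allow) = 6×3560000/(44.7×50.42) = 9478 mm².
h = 97.36 mm.

h = 97.4 mm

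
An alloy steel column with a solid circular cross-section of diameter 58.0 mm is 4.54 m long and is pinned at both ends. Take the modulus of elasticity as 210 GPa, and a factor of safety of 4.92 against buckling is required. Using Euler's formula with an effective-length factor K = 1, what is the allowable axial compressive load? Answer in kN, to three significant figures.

I = πd⁴/64 = π×58.0⁴/64 = 555500 mm⁴.
Effective length L_e = KL = 1×4.54 m = 4540 mm.
Euler critical load P_cr = π²EI/L_e² = π²×210000×555500/4540² = 55860 N.
P_allow = P_cr/n = 55860/4.92 = 11350 N.

P_allow = 11.4 kN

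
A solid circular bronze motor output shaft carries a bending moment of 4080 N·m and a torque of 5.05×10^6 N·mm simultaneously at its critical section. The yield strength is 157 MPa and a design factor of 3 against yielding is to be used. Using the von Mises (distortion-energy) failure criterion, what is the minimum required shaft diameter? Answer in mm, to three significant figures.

d = 105 mm

σ_allow = σ_y/n = 157/3 = 52.33 MPa.
For a solid shaft σ_b = 32M/(πd³) and τ = 16T/(πd³), so the von Mises stress is σ' = (16/πd³)·√(4M²+3T²).
√(4M²+3T²) = √(4×(4.080×10^6)² + 3×(5.050×10^6)²) = 1.196×10^7 N·mm.
d³ = 16×1.196×10^7/(π×52.33) = 1.164×10^6 mm³.
d = 105.2 mm.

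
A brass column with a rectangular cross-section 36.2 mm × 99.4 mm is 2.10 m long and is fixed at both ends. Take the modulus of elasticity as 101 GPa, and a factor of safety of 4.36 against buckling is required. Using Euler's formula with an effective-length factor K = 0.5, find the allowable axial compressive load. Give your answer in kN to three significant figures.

P_allow = 81.5 kN

Buckling occurs about the weak axis: I_min = h·b³/12 = 99.4×36.2³/12 = 392900 mm⁴ (b = 36.2 mm is the smaller dimension).
Effective length L_e = KL = 0.5×2.10 m = 1050 mm.
Euler critical load P_cr = π²EI/L_e² = π²×101000×392900/1050² = 355300 N.
P_allow = P_cr/n = 355300/4.36 = 81490 N.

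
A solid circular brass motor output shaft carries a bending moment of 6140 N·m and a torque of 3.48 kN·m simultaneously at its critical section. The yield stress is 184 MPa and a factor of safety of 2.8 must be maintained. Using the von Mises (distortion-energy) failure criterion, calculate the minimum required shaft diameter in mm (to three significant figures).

σ_allow = σ_y/n = 184/2.8 = 65.71 MPa.
For a solid shaft σ_b = 32M/(πd³) and τ = 16T/(πd³), so the von Mises stress is σ' = (16/πd³)·√(4M²+3T²).
√(4M²+3T²) = √(4×(6.140×10^6)² + 3×(3.480×10^6)²) = 1.368×10^7 N·mm.
d³ = 16×1.368×10^7/(π×65.71) = 1.060×10^6 mm³.
d = 102.0 mm.

d = 102 mm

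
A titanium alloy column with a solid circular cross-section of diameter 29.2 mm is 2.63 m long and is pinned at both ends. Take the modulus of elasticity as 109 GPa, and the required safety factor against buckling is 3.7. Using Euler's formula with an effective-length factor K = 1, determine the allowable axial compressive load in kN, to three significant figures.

P_allow = 1.50 kN

I = πd⁴/64 = π×29.2⁴/64 = 35690 mm⁴.
Effective length L_e = KL = 1×2.63 m = 2630 mm.
Euler critical load P_cr = π²EI/L_e² = π²×109000×35690/2630² = 5550 N.
P_allow = P_cr/n = 5550/3.7 = 1500 N.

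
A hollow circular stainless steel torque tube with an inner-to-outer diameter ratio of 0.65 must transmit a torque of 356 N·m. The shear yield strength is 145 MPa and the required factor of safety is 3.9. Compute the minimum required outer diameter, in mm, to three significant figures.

τ_allow = 145/3.9 = 37.18 MPa.
For a hollow shaft τ = 16T/[πd_o³(1−k⁴)] with k = 0.65, so 1−k⁴ = 0.8215.
d_o³ = 16T/[π τ_allow (1−k⁴)] = 16×356000/(π×37.18×0.8215) = 59360 mm³.
d_o = 39.01 mm.

d_o = 39.0 mm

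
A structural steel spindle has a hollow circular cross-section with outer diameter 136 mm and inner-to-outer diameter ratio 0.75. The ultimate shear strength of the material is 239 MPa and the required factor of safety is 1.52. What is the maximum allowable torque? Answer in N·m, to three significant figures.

T_allow = 53100 N·m

τ_allow = 239/1.52 = 157.2 MPa.
For a hollow shaft T_allow = τ_allow·πd_o³(1−k⁴)/16 with 1−k⁴ = 0.6836, so πd_o³(1−k⁴)/16 = 337600 mm³.
T_allow = 157.2×337600 = 5.309×10^7 N·mm = 53090 N·m.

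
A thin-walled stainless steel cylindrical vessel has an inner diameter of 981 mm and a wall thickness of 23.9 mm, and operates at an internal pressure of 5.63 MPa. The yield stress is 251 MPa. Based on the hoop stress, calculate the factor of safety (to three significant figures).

n = 2.17

σ_h = pD/(2t) = 5.63×981/(2×23.9) = 115.5 MPa.
n = 251/115.5 = 2.172.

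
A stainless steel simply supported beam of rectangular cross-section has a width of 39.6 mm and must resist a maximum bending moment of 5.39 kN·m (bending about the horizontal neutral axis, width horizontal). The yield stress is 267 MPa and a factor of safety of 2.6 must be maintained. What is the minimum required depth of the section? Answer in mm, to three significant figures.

σ_allow = 267/2.6 = 102.7 MPa.
For a rectangular section σ = 6M/(bh²), so h² = 6M/(b σ_allow) = 6×5390000/(39.6×102.7) = 7953 mm².
h = 89.18 mm.

h = 89.2 mm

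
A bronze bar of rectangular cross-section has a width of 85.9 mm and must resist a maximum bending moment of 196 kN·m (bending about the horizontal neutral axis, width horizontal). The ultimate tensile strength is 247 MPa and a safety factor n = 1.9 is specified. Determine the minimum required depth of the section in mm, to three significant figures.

σ_allow = 247/1.9 = 130.0 MPa.
For a rectangular section σ = 6M/(bh²), so h² = 6M/(b σ_allow) = 6×1.9600×10^8/(85.9×130.0) = 105300 mm².
h = 324.5 mm.

h = 325 mm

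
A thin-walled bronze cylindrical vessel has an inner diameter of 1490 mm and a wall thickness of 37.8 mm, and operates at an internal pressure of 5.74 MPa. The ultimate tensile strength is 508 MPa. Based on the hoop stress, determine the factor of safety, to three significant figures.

n = 4.49

σ_h = pD/(2t) = 5.74×1490/(2×37.8) = 113.1 MPa.
n = 508/113.1 = 4.490.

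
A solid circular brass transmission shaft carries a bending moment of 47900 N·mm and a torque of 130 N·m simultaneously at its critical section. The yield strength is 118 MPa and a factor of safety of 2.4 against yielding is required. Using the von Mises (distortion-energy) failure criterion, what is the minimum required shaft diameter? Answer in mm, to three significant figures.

σ_allow = σ_y/n = 118/2.4 = 49.17 MPa.
For a solid shaft σ_b = 32M/(πd³) and τ = 16T/(πd³), so the von Mises stress is σ' = (16/πd³)·√(4M²+3T²).
√(4M²+3T²) = √(4×(47900)² + 3×(130000)²) = 244700 N·mm.
d³ = 16×244700/(π×49.17) = 25350 mm³.
d = 29.37 mm.

d = 29.4 mm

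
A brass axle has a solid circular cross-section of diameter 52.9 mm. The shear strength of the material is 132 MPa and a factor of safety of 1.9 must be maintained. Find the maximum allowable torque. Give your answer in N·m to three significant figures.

τ_allow = 132/1.9 = 69.47 MPa.
For a solid shaft T_allow = τ_allow·πd³/16; πd³/16 = π×52.9³/16 = 29070 mm³.
T_allow = 69.47×29070 = 2.019×10^6 N·mm = 2019 N·m.

T_allow = 2020 N·m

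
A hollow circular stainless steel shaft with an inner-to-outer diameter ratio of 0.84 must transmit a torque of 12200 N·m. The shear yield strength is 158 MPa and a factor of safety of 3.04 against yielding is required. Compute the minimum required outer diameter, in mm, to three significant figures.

d_o = 134 mm

τ_allow = 158/3.04 = 51.97 MPa.
For a hollow shaft τ = 16T/[πd_o³(1−k⁴)] with k = 0.84, so 1−k⁴ = 0.5021.
d_o³ = 16T/[π τ_allow (1−k⁴)] = 16×1.2200×10^7/(π×51.97×0.5021) = 2.381×10^6 mm³.
d_o = 133.5 mm.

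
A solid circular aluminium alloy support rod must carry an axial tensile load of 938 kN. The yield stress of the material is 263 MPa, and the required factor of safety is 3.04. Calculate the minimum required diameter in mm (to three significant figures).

d = 117 mm

Allowable stress σ_allow = 263/3.04 = 86.51 MPa.
Required area A = F/σ_allow = 938000/86.51 = 10840 mm².
A = πd²/4 → d = √(4A/π) = 117.5 mm.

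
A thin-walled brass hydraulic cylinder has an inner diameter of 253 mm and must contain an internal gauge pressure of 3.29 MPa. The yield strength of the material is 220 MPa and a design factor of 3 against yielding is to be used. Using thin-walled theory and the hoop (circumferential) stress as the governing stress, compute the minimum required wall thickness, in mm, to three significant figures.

σ_allow = 220/3 = 73.33 MPa.
Hoop stress σ_h = pD/(2t), so t = pD/(2σ_allow) = 3.29×253/(2×73.33) = 5.675 mm.

t = 5.68 mm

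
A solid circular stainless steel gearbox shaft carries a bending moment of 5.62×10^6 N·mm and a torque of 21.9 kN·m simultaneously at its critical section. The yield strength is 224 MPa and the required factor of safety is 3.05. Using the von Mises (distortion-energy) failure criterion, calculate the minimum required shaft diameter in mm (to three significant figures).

d = 140 mm

σ_allow = σ_y/n = 224/3.05 = 73.44 MPa.
For a solid shaft σ_b = 32M/(πd³) and τ = 16T/(πd³), so the von Mises stress is σ' = (16/πd³)·√(4M²+3T²).
√(4M²+3T²) = √(4×(5.620×10^6)² + 3×(2.190×10^7)²) = 3.956×10^7 N·mm.
d³ = 16×3.956×10^7/(π×73.44) = 2.743×10^6 mm³.
d = 140.0 mm.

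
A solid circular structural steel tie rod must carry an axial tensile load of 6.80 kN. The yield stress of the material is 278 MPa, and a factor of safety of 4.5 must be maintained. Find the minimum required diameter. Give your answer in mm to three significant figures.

d = 11.8 mm

Allowable stress σ_allow = 278/4.5 = 61.78 MPa.
Required area A = F/σ_allow = 6800.0/61.78 = 110.1 mm².
A = πd²/4 → d = √(4A/π) = 11.84 mm.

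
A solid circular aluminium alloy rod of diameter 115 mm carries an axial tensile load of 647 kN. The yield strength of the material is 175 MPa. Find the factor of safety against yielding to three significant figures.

n = 2.81

A = πd²/4 = 10390 mm².
σ = F/A = 647000/10390 = 62.29 MPa.
n = 175/62.29 = 2.809.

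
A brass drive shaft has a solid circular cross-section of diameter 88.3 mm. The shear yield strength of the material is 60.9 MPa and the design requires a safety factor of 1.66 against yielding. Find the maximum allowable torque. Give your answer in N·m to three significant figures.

τ_allow = 60.9/1.66 = 36.69 MPa.
For a solid shaft T_allow = τ_allow·πd³/16; πd³/16 = π×88.3³/16 = 135200 mm³.
T_allow = 36.69×135200 = 4.959×10^6 N·mm = 4959 N·m.

T_allow = 4960 N·m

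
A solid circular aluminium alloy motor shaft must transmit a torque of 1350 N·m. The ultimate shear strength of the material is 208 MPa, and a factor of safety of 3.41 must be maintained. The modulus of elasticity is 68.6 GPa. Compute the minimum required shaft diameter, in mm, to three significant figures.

Allowable shear stress τ_allow = 208/3.41 = 61.00 MPa.
For a solid shaft τ = 16T/(πd³), so d³ = 16T/(π τ_allow) = 16×1350000/(π×61.00) = 112700 mm³.
d = (112700)^(1/3) = 48.31 mm.

d = 48.3 mm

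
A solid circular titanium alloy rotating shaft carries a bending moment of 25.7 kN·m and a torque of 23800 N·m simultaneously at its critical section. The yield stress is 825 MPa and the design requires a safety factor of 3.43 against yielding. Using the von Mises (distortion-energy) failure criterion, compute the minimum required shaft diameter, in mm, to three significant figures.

σ_allow = σ_y/n = 825/3.43 = 240.5 MPa.
For a solid shaft σ_b = 32M/(πd³) and τ = 16T/(πd³), so the von Mises stress is σ' = (16/πd³)·√(4M²+3T²).
√(4M²+3T²) = √(4×(2.570×10^7)² + 3×(2.380×10^7)²) = 6.589×10^7 N·mm.
d³ = 16×6.589×10^7/(π×240.5) = 1.395×10^6 mm³.
d = 111.7 mm.

d = 112 mm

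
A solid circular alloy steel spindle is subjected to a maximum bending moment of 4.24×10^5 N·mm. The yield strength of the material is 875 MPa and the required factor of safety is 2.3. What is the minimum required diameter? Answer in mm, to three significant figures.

σ_allow = 875/2.3 = 380.4 MPa.
For a solid circular section σ = 32M/(πd³), so d³ = 32M/(π σ_allow) = 32×424000/(π×380.4) = 11350 mm³.
d = 22.47 mm.

d = 22.5 mm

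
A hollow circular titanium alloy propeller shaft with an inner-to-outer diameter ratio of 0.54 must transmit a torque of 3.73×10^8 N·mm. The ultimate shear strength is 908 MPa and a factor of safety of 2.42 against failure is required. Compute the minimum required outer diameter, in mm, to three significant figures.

d_o = 177 mm

τ_allow = 908/2.42 = 375.2 MPa.
For a hollow shaft τ = 16T/[πd_o³(1−k⁴)] with k = 0.54, so 1−k⁴ = 0.9150.
d_o³ = 16T/[π τ_allow (1−k⁴)] = 16×3.7300×10^8/(π×375.2×0.9150) = 5.534×10^6 mm³.
d_o = 176.9 mm.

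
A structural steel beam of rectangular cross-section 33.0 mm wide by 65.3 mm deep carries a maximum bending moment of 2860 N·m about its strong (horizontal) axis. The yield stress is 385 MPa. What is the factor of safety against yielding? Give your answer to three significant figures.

Section modulus S = bh²/6 = 33.0×65.3²/6 = 23450 mm³.
σ = M/S = 2860000/23450 = 121.9 MPa.
n = 385/121.9 = 3.157.

n = 3.16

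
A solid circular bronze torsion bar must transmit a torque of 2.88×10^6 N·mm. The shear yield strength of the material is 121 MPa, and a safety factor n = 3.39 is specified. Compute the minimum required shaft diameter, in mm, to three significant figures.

Allowable shear stress τ_allow = 121/3.39 = 35.69 MPa.
For a solid shaft τ = 16T/(πd³), so d³ = 16T/(π τ_allow) = 16×2880000/(π×35.69) = 410900 mm³.
d = (410900)^(1/3) = 74.35 mm.

d = 74.3 mm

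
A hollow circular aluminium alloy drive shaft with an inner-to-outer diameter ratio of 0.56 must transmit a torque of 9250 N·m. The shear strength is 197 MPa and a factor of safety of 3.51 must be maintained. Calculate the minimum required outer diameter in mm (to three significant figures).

τ_allow = 197/3.51 = 56.13 MPa.
For a hollow shaft τ = 16T/[πd_o³(1−k⁴)] with k = 0.56, so 1−k⁴ = 0.9017.
d_o³ = 16T/[π τ_allow (1−k⁴)] = 16×9250000/(π×56.13×0.9017) = 930900 mm³.
d_o = 97.64 mm.

d_o = 97.6 mm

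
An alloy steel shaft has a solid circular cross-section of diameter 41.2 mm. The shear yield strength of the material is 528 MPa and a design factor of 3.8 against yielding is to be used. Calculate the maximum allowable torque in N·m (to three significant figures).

T_allow = 1910 N·m

τ_allow = 528/3.8 = 138.9 MPa.
For a solid shaft T_allow = τ_allow·πd³/16; πd³/16 = π×41.2³/16 = 13730 mm³.
T_allow = 138.9×13730 = 1.908×10^6 N·mm = 1908 N·m.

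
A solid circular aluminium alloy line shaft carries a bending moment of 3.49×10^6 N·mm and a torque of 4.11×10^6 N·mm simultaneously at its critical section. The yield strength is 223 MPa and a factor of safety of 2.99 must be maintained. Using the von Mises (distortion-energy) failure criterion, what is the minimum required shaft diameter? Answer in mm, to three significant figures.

σ_allow = σ_y/n = 223/2.99 = 74.58 MPa.
For a solid shaft σ_b = 32M/(πd³) and τ = 16T/(πd³), so the von Mises stress is σ' = (16/πd³)·√(4M²+3T²).
√(4M²+3T²) = √(4×(3.490×10^6)² + 3×(4.110×10^6)²) = 9.970×10^6 N·mm.
d³ = 16×9.970×10^6/(π×74.58) = 680800 mm³.
d = 87.97 mm.

d = 88.0 mm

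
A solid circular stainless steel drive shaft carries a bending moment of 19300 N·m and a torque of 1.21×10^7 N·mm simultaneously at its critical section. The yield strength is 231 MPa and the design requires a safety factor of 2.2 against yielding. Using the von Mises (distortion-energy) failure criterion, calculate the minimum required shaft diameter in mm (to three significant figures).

σ_allow = σ_y/n = 231/2.2 = 105.0 MPa.
For a solid shaft σ_b = 32M/(πd³) and τ = 16T/(πd³), so the von Mises stress is σ' = (16/πd³)·√(4M²+3T²).
√(4M²+3T²) = √(4×(1.930×10^7)² + 3×(1.210×10^7)²) = 4.392×10^7 N·mm.
d³ = 16×4.392×10^7/(π×105.0) = 2.130×10^6 mm³.
d = 128.7 mm.

d = 129 mm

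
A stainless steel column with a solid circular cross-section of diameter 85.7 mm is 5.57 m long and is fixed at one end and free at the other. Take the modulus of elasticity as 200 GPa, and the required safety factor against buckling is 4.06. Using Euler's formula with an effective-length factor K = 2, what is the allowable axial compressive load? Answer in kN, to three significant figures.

P_allow = 10.4 kN

I = πd⁴/64 = π×85.7⁴/64 = 2.648×10^6 mm⁴.
Effective length L_e = KL = 2×5.57 m = 11140 mm.
Euler critical load P_cr = π²EI/L_e² = π²×200000×2.648×10^6/11140² = 42120 N.
P_allow = P_cr/n = 42120/4.06 = 10370 N.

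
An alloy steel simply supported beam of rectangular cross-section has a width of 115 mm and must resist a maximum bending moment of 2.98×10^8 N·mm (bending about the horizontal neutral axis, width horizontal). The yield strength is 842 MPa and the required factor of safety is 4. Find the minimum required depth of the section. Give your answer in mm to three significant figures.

h = 272 mm

σ_allow = 842/4 = 210.5 MPa.
For a rectangular section σ = 6M/(bh²), so h² = 6M/(b σ_allow) = 6×2.9800×10^8/(115×210.5) = 73860 mm².
h = 271.8 mm.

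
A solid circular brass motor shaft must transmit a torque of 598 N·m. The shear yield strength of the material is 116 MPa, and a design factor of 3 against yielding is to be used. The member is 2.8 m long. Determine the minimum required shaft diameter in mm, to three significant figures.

Allowable shear stress τ_allow = 116/3 = 38.67 MPa.
For a solid shaft τ = 16T/(πd³), so d³ = 16T/(π τ_allow) = 16×598000/(π×38.67) = 78770 mm³.
d = (78770)^(1/3) = 42.87 mm.

d = 42.9 mm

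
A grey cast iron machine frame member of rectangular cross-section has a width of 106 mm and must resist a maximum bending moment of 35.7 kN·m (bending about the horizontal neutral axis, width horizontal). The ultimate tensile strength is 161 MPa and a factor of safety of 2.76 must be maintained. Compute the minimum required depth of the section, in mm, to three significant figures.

σ_allow = 161/2.76 = 58.33 MPa.
For a rectangular section σ = 6M/(bh²), so h² = 6M/(b σ_allow) = 6×3.5700×10^7/(106×58.33) = 34640 mm².
h = 186.1 mm.

h = 186 mm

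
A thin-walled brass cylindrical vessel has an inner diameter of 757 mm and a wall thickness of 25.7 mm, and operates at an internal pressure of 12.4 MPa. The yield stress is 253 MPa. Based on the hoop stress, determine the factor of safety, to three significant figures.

n = 1.39

σ_h = pD/(2t) = 12.4×757/(2×25.7) = 182.6 MPa.
n = 253/182.6 = 1.385.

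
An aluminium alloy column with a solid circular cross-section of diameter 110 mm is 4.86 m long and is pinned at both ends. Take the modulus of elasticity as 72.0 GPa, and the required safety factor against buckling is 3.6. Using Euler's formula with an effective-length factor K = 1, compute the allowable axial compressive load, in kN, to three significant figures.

I = πd⁴/64 = π×110⁴/64 = 7.187×10^6 mm⁴.
Effective length L_e = KL = 1×4.86 m = 4860 mm.
Euler critical load P_cr = π²EI/L_e² = π²×72000×7.187×10^6/4860² = 216200 N.
P_allow = P_cr/n = 216200/3.6 = 60060 N.

P_allow = 60.1 kN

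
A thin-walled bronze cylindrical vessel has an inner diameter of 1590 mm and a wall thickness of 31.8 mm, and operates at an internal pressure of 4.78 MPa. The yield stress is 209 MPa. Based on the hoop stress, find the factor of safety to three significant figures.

σ_h = pD/(2t) = 4.78×1590/(2×31.8) = 119.5 MPa.
n = 209/119.5 = 1.749.

n = 1.75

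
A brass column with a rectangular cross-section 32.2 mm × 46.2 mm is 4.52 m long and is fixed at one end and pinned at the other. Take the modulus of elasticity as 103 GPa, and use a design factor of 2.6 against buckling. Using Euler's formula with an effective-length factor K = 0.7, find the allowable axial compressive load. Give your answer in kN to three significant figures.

P_allow = 5.02 kN

Buckling occurs about the weak axis: I_min = h·b³/12 = 46.2×32.2³/12 = 128500 mm⁴ (b = 32.2 mm is the smaller dimension).
Effective length L_e = KL = 0.7×4.52 m = 3164 mm.
Euler critical load P_cr = π²EI/L_e² = π²×103000×128500/3164² = 13050 N.
P_allow = P_cr/n = 13050/2.6 = 5020 N.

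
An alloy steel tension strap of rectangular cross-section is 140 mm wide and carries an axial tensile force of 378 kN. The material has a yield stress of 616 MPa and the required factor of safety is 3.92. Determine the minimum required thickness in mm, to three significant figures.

t = 17.2 mm

σ_allow = 616/3.92 = 157.1 MPa.
Required area A = F/σ_allow = 378000/157.1 = 2405 mm².
t = A/w = 2405/140 = 17.18 mm.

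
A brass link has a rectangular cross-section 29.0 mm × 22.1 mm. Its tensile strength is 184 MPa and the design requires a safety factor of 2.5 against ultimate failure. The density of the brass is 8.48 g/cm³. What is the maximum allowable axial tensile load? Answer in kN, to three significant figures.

F_allow = 47.2 kN

σ_allow = 184/2.5 = 73.60 MPa.
A = 29.0×22.1 = 640.9 mm².
F_allow = σ_allow × A = 73.60×640.9 = 47170 N.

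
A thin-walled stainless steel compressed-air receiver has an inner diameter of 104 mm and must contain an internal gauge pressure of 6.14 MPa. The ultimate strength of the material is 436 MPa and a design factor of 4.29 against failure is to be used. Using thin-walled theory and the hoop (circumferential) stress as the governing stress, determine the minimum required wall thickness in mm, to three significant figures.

σ_allow = 436/4.29 = 101.6 MPa.
Hoop stress σ_h = pD/(2t), so t = pD/(2σ_allow) = 6.14×104/(2×101.6) = 3.142 mm.

t = 3.14 mm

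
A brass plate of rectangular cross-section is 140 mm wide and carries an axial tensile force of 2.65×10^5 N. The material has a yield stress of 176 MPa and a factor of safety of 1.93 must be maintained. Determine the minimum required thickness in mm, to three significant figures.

t = 20.8 mm

σ_allow = 176/1.93 = 91.19 MPa.
Required area A = F/σ_allow = 265000/91.19 = 2906 mm².
t = A/w = 2906/140 = 20.76 mm.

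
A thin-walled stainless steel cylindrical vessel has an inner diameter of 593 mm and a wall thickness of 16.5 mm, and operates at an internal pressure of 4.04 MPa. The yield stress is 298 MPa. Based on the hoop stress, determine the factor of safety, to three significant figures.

n = 4.10

σ_h = pD/(2t) = 4.04×593/(2×16.5) = 72.60 MPa.
n = 298/72.60 = 4.105.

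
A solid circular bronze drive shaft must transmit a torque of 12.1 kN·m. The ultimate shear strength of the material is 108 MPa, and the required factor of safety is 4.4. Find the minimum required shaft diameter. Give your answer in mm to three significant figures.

Allowable shear stress τ_allow = 108/4.4 = 24.55 MPa.
For a solid shaft τ = 16T/(πd³), so d³ = 16T/(π τ_allow) = 16×1.2100×10^7/(π×24.55) = 2.511×10^6 mm³.
d = (2.511×10^6)^(1/3) = 135.9 mm.

d = 136 mm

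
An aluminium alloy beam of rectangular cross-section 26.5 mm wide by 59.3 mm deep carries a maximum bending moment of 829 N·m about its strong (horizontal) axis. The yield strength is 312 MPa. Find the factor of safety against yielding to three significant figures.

Section modulus S = bh²/6 = 26.5×59.3²/6 = 15530 mm³.
σ = M/S = 829000/15530 = 53.38 MPa.
n = 312/53.38 = 5.845.

n = 5.85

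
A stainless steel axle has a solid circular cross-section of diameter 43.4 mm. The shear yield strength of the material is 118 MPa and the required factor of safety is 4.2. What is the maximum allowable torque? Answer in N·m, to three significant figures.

T_allow = 451 N·m

τ_allow = 118/4.2 = 28.10 MPa.
For a solid shaft T_allow = τ_allow·πd³/16; πd³/16 = π×43.4³/16 = 16050 mm³.
T_allow = 28.10×16050 = 451000 N·mm = 451.0 N·m.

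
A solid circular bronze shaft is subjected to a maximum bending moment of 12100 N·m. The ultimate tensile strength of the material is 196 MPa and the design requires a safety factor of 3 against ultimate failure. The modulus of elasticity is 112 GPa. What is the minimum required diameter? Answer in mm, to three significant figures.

σ_allow = 196/3 = 65.33 MPa.
For a solid circular section σ = 32M/(πd³), so d³ = 32M/(π σ_allow) = 32×1.2100×10^7/(π×65.33) = 1.886×10^6 mm³.
d = 123.6 mm.

d = 124 mm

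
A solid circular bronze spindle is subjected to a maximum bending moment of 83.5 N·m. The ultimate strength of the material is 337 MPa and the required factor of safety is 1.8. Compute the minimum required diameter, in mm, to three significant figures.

σ_allow = 337/1.8 = 187.2 MPa.
For a solid circular section σ = 32M/(πd³), so d³ = 32M/(π σ_allow) = 32×83500/(π×187.2) = 4543 mm³.
d = 16.56 mm.

d = 16.6 mm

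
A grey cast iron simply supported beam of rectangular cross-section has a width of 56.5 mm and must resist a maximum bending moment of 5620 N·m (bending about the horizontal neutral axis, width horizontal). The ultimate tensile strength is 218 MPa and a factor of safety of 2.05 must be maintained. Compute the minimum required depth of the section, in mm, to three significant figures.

σ_allow = 218/2.05 = 106.3 MPa.
For a rectangular section σ = 6M/(bh²), so h² = 6M/(b σ_allow) = 6×5620000/(56.5×106.3) = 5612 mm².
h = 74.91 mm.

h = 74.9 mm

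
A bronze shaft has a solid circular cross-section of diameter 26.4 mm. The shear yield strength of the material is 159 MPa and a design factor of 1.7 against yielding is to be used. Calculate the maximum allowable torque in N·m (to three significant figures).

τ_allow = 159/1.7 = 93.53 MPa.
For a solid shaft T_allow = τ_allow·πd³/16; πd³/16 = π×26.4³/16 = 3613 mm³.
T_allow = 93.53×3613 = 337900 N·mm = 337.9 N·m.

T_allow = 338 N·m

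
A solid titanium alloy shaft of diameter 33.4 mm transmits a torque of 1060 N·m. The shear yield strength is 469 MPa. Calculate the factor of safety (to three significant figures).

n = 3.24

τ = 16T/(πd³) = 16×1060000/(π×33.4³) = 144.9 MPa.
n = τ_limit/τ = 469/144.9 = 3.237.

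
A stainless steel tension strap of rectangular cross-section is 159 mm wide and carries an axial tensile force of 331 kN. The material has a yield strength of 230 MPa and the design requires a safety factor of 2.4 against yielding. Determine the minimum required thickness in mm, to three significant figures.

t = 21.7 mm

σ_allow = 230/2.4 = 95.83 MPa.
Required area A = F/σ_allow = 331000/95.83 = 3454 mm².
t = A/w = 3454/159 = 21.72 mm.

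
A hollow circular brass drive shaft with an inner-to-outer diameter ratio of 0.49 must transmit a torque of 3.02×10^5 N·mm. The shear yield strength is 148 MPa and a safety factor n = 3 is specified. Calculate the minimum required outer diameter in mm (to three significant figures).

d_o = 32.1 mm

τ_allow = 148/3 = 49.33 MPa.
For a hollow shaft τ = 16T/[πd_o³(1−k⁴)] with k = 0.49, so 1−k⁴ = 0.9424.
d_o³ = 16T/[π τ_allow (1−k⁴)] = 16×302000/(π×49.33×0.9424) = 33080 mm³.
d_o = 32.10 mm.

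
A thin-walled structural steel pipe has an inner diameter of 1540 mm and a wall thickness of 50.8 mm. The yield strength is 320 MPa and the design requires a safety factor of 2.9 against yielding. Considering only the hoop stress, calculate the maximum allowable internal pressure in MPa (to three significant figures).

σ_allow = 320/2.9 = 110.3 MPa.
σ_h = pD/(2t) → p_allow = 2σ_allow t/D = 2×110.3×50.8/1540 = 7.280 MPa.

p_allow = 7.28 MPa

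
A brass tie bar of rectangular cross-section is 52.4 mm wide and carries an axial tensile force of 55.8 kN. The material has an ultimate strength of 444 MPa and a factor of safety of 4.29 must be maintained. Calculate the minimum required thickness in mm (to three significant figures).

σ_allow = 444/4.29 = 103.5 MPa.
Required area A = F/σ_allow = 55800/103.5 = 539.1 mm².
t = A/w = 539.1/52.4 = 10.29 mm.

t = 10.3 mm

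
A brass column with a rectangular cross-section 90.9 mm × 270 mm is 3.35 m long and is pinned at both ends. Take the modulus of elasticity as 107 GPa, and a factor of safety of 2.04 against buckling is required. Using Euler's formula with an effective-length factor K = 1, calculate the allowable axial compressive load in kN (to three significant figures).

Buckling occurs about the weak axis: I_min = h·b³/12 = 270×90.9³/12 = 1.690×10^7 mm⁴ (b = 90.9 mm is the smaller dimension).
Effective length L_e = KL = 1×3.35 m = 3350 mm.
Euler critical load P_cr = π²EI/L_e² = π²×107000×1.690×10^7/3350² = 1.590×10^6 N.
P_allow = P_cr/n = 1.590×10^6/2.04 = 779500 N.

P_allow = 780 kN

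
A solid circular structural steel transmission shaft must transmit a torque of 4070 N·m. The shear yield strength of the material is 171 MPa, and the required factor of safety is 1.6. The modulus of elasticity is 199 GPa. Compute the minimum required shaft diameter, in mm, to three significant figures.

Allowable shear stress τ_allow = 171/1.6 = 106.9 MPa.
For a solid shaft τ = 16T/(πd³), so d³ = 16T/(π τ_allow) = 16×4070000/(π×106.9) = 193900 mm³.
d = (193900)^(1/3) = 57.88 mm.

d = 57.9 mm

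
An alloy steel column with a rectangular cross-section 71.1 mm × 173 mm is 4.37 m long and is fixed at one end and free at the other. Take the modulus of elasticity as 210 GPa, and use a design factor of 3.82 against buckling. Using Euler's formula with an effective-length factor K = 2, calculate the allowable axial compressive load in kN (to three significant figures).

P_allow = 36.8 kN

Buckling occurs about the weak axis: I_min = h·b³/12 = 173×71.1³/12 = 5.182×10^6 mm⁴ (b = 71.1 mm is the smaller dimension).
Effective length L_e = KL = 2×4.37 m = 8740 mm.
Euler critical load P_cr = π²EI/L_e² = π²×210000×5.182×10^6/8740² = 140600 N.
P_allow = P_cr/n = 140600/3.82 = 36800 N.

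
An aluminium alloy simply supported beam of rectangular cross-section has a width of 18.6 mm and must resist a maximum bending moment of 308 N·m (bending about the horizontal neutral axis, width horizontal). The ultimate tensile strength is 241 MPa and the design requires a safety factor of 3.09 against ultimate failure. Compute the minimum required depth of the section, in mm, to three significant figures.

h = 35.7 mm

σ_allow = 241/3.09 = 77.99 MPa.
For a rectangular section σ = 6M/(bh²), so h² = 6M/(b σ_allow) = 6×308000/(18.6×77.99) = 1274 mm².
h = 35.69 mm.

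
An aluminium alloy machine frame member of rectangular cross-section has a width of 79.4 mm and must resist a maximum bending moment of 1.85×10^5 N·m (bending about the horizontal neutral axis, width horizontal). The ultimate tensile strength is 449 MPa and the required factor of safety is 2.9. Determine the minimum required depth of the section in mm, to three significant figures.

σ_allow = 449/2.9 = 154.8 MPa.
For a rectangular section σ = 6M/(bh²), so h² = 6M/(b σ_allow) = 6×1.8500×10^8/(79.4×154.8) = 90290 mm².
h = 300.5 mm.

h = 300 mm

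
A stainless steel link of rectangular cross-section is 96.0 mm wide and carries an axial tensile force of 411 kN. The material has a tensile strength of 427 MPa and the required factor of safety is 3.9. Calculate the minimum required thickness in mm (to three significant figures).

t = 39.1 mm

σ_allow = 427/3.9 = 109.5 MPa.
Required area A = F/σ_allow = 411000/109.5 = 3754 mm².
t = A/w = 3754/96.0 = 39.10 mm.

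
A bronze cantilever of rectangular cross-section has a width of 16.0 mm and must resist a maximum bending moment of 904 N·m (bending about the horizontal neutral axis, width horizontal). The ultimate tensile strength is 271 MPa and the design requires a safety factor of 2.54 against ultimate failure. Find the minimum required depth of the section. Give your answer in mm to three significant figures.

σ_allow = 271/2.54 = 106.7 MPa.
For a rectangular section σ = 6M/(bh²), so h² = 6M/(b σ_allow) = 6×904000/(16.0×106.7) = 3177 mm².
h = 56.37 mm.

h = 56.4 mm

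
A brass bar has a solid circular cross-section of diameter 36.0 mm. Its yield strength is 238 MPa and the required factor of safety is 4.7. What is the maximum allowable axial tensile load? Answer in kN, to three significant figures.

σ_allow = 238/4.7 = 50.64 MPa.
A = πd²/4 = π×36.0²/4 = 1018 mm².
F_allow = σ_allow × A = 50.64×1018 = 51540 N.

F_allow = 51.5 kN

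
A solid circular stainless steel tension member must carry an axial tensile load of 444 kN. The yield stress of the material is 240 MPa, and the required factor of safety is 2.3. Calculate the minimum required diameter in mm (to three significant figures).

Allowable stress σ_allow = 240/2.3 = 104.3 MPa.
Required area A = F/σ_allow = 444000/104.3 = 4255 mm².
A = πd²/4 → d = √(4A/π) = 73.60 mm.

d = 73.6 mm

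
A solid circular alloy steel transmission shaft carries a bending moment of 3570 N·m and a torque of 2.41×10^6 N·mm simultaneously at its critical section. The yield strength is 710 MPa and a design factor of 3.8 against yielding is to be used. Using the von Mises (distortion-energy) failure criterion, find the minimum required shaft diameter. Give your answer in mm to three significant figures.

d = 60.9 mm

σ_allow = σ_y/n = 710/3.8 = 186.8 MPa.
For a solid shaft σ_b = 32M/(πd³) and τ = 16T/(πd³), so the von Mises stress is σ' = (16/πd³)·√(4M²+3T²).
√(4M²+3T²) = √(4×(3.570×10^6)² + 3×(2.410×10^6)²) = 8.271×10^6 N·mm.
d³ = 16×8.271×10^6/(π×186.8) = 225400 mm³.
d = 60.86 mm.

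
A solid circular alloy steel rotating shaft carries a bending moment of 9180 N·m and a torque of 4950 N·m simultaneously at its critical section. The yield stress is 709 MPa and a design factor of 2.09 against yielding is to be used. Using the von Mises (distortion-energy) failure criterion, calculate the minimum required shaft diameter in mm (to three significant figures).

d = 67.3 mm

σ_allow = σ_y/n = 709/2.09 = 339.2 MPa.
For a solid shaft σ_b = 32M/(πd³) and τ = 16T/(πd³), so the von Mises stress is σ' = (16/πd³)·√(4M²+3T²).
√(4M²+3T²) = √(4×(9.180×10^6)² + 3×(4.950×10^6)²) = 2.026×10^7 N·mm.
d³ = 16×2.026×10^7/(π×339.2) = 304200 mm³.
d = 67.26 mm.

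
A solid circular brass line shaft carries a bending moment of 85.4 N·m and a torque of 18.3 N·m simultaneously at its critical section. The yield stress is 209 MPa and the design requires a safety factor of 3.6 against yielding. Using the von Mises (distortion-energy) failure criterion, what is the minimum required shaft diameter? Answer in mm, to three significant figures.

d = 24.8 mm

σ_allow = σ_y/n = 209/3.6 = 58.06 MPa.
For a solid shaft σ_b = 32M/(πd³) and τ = 16T/(πd³), so the von Mises stress is σ' = (16/πd³)·√(4M²+3T²).
√(4M²+3T²) = √(4×(85400)² + 3×(18300)²) = 173700 N·mm.
d³ = 16×173700/(π×58.06) = 15240 mm³.
d = 24.79 mm.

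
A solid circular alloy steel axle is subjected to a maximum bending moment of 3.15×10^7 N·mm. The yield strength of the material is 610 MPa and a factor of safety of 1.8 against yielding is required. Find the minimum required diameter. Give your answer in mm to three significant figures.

d = 98.2 mm

σ_allow = 610/1.8 = 338.9 MPa.
For a solid circular section σ = 32M/(πd³), so d³ = 32M/(π σ_allow) = 32×3.1500×10^7/(π×338.9) = 946800 mm³.
d = 98.19 mm.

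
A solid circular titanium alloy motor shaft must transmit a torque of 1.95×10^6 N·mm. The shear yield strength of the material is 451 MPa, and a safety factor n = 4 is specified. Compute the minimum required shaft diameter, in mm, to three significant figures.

Allowable shear stress τ_allow = 451/4 = 112.8 MPa.
For a solid shaft τ = 16T/(πd³), so d³ = 16T/(π τ_allow) = 16×1950000/(π×112.8) = 88080 mm³.
d = (88080)^(1/3) = 44.49 mm.

d = 44.5 mm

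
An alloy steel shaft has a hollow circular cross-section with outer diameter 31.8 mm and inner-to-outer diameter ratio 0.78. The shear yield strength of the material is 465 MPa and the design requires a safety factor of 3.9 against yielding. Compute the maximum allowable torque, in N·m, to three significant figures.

τ_allow = 465/3.9 = 119.2 MPa.
For a hollow shaft T_allow = τ_allow·πd_o³(1−k⁴)/16 with 1−k⁴ = 0.6298, so πd_o³(1−k⁴)/16 = 3977 mm³.
T_allow = 119.2×3977 = 474200 N·mm = 474.2 N·m.

T_allow = 474 N·m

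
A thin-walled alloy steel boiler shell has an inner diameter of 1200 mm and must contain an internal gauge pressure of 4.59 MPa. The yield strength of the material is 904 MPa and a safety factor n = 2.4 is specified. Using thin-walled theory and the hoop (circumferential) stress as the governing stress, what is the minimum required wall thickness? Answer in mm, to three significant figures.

σ_allow = 904/2.4 = 376.7 MPa.
Hoop stress σ_h = pD/(2t), so t = pD/(2σ_allow) = 4.59×1200/(2×376.7) = 7.312 mm.

t = 7.31 mm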